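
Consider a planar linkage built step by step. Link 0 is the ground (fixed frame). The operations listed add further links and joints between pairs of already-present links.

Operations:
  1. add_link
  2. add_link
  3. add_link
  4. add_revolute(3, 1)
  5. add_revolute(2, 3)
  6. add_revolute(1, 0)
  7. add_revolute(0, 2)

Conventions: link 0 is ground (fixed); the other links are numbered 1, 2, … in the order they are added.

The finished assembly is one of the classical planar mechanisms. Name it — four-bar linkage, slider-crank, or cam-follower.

links: 4 (incl. ground); joints: 4 revolute, 0 prismatic, 0 higher (cam) pair, forming one closed loop
4 links in a single 4R loop → four-bar linkage

four-bar linkage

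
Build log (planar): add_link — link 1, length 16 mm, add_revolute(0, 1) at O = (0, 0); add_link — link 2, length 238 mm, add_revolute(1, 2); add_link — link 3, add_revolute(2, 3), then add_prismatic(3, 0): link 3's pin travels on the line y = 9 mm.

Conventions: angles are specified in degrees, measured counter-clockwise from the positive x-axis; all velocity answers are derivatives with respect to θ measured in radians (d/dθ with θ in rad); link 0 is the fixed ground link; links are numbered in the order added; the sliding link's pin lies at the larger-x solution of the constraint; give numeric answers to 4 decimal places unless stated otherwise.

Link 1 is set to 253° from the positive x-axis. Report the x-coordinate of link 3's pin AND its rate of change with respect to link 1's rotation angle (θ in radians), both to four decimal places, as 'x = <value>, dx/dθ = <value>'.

geometry: r = 16 mm, L = 238 mm, e = 9 mm
crank pin P = (r cos θ, r sin θ) = (-4.677947, -15.300876)
h = r sin θ − e = -15.300876 − 9 = -24.300876
x = r cos θ + √(L² − h²) = -4.677947 + 236.756135 = 232.078188
dx/dθ = −r sin θ − h·r cos θ/√(L² − h²) (θ in radians; h = -24.300876) = 14.820727

x = 232.0782, dx/dθ = 14.8207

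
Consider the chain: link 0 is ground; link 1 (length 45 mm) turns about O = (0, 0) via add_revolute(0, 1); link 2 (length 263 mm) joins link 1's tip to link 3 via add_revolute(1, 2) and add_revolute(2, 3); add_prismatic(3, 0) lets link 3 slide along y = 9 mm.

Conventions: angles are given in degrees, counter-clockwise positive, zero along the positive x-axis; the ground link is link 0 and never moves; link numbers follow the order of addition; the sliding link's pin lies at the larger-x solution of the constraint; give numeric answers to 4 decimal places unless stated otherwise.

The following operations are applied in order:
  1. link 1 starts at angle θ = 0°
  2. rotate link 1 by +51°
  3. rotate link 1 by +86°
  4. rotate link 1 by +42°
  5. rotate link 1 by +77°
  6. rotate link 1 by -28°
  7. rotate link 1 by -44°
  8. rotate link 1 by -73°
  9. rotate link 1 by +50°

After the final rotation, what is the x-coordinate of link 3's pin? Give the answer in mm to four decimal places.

geometry: r = 45 mm, L = 263 mm, e = 9 mm; θ starts at 0°
rotate link 1 by +51°: θ ← 0° +51° = 51°
rotate link 1 by +86°: θ ← 51° +86° = 137°
rotate link 1 by +42°: θ ← 137° +42° = 179°
rotate link 1 by +77°: θ ← 179° +77° = 256°
rotate link 1 by -28°: θ ← 256° -28° = 228°
rotate link 1 by -44°: θ ← 228° -44° = 184°
rotate link 1 by -73°: θ ← 184° -73° = 111°
rotate link 1 by +50°: θ ← 111° +50° = 161°
crank pin P = (r cos θ, r sin θ) = (-42.548336, 14.650567)
h = r sin θ − e = 14.650567 − 9 = 5.650567
x = r cos θ + √(L² − h²) = -42.548336 + 262.939292 = 220.390956

220.3910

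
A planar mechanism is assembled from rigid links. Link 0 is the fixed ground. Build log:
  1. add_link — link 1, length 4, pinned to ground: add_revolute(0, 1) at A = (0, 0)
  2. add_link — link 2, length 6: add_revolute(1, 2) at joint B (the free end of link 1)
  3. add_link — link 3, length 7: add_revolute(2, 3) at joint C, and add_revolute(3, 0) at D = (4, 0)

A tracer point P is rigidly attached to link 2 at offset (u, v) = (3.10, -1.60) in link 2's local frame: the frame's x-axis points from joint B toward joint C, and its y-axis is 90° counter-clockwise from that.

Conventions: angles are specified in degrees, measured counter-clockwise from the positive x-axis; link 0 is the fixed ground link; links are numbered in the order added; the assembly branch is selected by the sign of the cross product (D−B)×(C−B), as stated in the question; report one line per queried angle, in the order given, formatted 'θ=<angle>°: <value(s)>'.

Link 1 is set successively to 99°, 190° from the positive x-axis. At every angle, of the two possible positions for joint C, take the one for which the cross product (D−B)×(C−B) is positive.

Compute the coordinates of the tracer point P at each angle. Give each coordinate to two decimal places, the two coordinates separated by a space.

A=(0,0), D=(4.00,0)
θ=99°: B = A + 4.00·(cos99°, sin99°) = (-0.6257, 3.9508)
θ=99°: |BD| = 6.0832
θ=99°: circle(B,6.00) ∩ circle(D,7.00): a=1.9731, h=5.6663
θ=99°:   candidates: C₊=(4.5546,6.9780) cross=34.469; C₋=(-2.8053,-1.6394) cross=-34.469
θ=99°:   branch + wants cross > 0 → take C=(4.5546,6.9780) (cross=34.469)
θ=99°: ex = (C−B)/|BC| = (0.8634,0.5045); ey = (-0.5045,0.8634)
θ=99°: P = B + 3.10·ex + -1.60·ey = (2.8580,4.1334)
θ=190°: B = A + 4.00·(cos190°, sin190°) = (-3.9392, -0.6946)
θ=190°: |BD| = 7.9696
θ=190°: circle(B,6.00) ∩ circle(D,7.00): a=3.1692, h=5.0947
θ=190°:   candidates: C₊=(-1.2262,4.6570) cross=40.603; C₋=(-0.3381,-5.4937) cross=-40.603
θ=190°:   branch + wants cross > 0 → take C=(-1.2262,4.6570) (cross=40.603)
θ=190°: ex = (C−B)/|BC| = (0.4522,0.8919); ey = (-0.8919,0.4522)
θ=190°: P = B + 3.10·ex + -1.60·ey = (-1.1104,1.3469)

θ=99°: 2.86 4.13
θ=190°: -1.11 1.35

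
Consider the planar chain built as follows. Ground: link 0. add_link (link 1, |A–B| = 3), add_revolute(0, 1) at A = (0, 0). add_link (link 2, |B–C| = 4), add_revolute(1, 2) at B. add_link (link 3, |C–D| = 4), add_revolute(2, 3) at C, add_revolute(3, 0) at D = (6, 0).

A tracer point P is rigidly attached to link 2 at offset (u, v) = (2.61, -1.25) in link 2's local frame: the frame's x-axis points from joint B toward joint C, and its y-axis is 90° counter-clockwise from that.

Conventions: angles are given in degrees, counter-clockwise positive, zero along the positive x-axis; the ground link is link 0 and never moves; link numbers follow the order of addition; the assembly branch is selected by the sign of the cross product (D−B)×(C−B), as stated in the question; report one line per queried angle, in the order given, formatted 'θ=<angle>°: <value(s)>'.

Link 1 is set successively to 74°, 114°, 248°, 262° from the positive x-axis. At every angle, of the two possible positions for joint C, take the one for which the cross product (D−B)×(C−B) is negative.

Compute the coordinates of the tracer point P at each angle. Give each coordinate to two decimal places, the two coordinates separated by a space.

A=(0,0), D=(6.00,0)
θ=74°: B = A + 3.00·(cos74°, sin74°) = (0.8269, 2.8838)
θ=74°: |BD| = 5.9226
θ=74°: circle(B,4.00) ∩ circle(D,4.00): a=2.9613, h=2.6890
θ=74°:   candidates: C₊=(4.7228,3.7906) cross=15.926; C₋=(2.1041,-0.9068) cross=-15.926
θ=74°:   branch - wants cross < 0 → take C=(2.1041,-0.9068) (cross=-15.926)
θ=74°: ex = (C−B)/|BC| = (0.3193,-0.9477); ey = (0.9477,0.3193)
θ=74°: P = B + 2.61·ex + -1.25·ey = (0.4757,0.0113)
θ=114°: B = A + 3.00·(cos114°, sin114°) = (-1.2202, 2.7406)
θ=114°: |BD| = 7.7229
θ=114°: circle(B,4.00) ∩ circle(D,4.00): a=3.8614, h=1.0437
θ=114°:   candidates: C₊=(2.7603,2.3461) cross=8.061; C₋=(2.0195,0.3945) cross=-8.061
θ=114°:   branch - wants cross < 0 → take C=(2.0195,0.3945) (cross=-8.061)
θ=114°: ex = (C−B)/|BC| = (0.8099,-0.5865); ey = (0.5865,0.8099)
θ=114°: P = B + 2.61·ex + -1.25·ey = (0.1605,0.1974)
θ=248°: B = A + 3.00·(cos248°, sin248°) = (-1.1238, -2.7816)
θ=248°: |BD| = 7.6476
θ=248°: circle(B,4.00) ∩ circle(D,4.00): a=3.8238, h=1.1741
θ=248°:   candidates: C₊=(2.0110,-0.2971) cross=8.979; C₋=(2.8651,-2.4845) cross=-8.979
θ=248°:   branch - wants cross < 0 → take C=(2.8651,-2.4845) (cross=-8.979)
θ=248°: ex = (C−B)/|BC| = (0.9972,0.0743); ey = (-0.0743,0.9972)
θ=248°: P = B + 2.61·ex + -1.25·ey = (1.5718,-3.8343)
θ=262°: B = A + 3.00·(cos262°, sin262°) = (-0.4175, -2.9708)
θ=262°: |BD| = 7.0718
θ=262°: circle(B,4.00) ∩ circle(D,4.00): a=3.5359, h=1.8701
θ=262°:   candidates: C₊=(2.0056,0.2117) cross=13.225; C₋=(3.5769,-3.1825) cross=-13.225
θ=262°:   branch - wants cross < 0 → take C=(3.5769,-3.1825) (cross=-13.225)
θ=262°: ex = (C−B)/|BC| = (0.9986,-0.0529); ey = (0.0529,0.9986)
θ=262°: P = B + 2.61·ex + -1.25·ey = (2.1227,-4.3572)

θ=74°: 0.48 0.01
θ=114°: 0.16 0.20
θ=248°: 1.57 -3.83
θ=262°: 2.12 -4.36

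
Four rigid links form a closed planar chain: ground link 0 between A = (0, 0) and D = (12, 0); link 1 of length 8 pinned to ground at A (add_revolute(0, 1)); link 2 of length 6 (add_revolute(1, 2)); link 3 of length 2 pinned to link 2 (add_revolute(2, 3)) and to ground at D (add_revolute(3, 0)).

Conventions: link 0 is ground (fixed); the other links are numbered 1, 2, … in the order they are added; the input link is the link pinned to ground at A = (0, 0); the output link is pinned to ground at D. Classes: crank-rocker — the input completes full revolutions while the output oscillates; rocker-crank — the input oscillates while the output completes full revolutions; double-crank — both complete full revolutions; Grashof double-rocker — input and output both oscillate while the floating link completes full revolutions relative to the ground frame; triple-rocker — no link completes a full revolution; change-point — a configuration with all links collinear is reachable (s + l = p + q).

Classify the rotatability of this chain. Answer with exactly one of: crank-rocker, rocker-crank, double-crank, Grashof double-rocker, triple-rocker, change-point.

lengths: ground=12, input=8, coupler=6, output=2
sorted: s=2 (shortest), l=12 (longest), p+q=14
s + l = 14 vs p + q = 14
s + l = p + q → change-point (collinear configuration reachable)

change-point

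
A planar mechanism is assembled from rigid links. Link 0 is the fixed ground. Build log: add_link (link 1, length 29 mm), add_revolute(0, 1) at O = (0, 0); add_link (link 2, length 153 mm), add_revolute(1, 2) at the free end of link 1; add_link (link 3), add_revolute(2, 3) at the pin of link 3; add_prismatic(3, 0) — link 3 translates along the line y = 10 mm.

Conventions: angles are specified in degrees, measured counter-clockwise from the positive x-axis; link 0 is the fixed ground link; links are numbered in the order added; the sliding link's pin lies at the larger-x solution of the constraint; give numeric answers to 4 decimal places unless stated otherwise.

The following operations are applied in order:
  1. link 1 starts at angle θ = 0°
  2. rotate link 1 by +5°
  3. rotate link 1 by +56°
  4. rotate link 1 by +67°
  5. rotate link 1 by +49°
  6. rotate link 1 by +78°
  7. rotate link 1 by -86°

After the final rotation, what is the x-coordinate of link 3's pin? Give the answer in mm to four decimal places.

geometry: r = 29 mm, L = 153 mm, e = 10 mm; θ starts at 0°
rotate link 1 by +5°: θ ← 0° +5° = 5°
rotate link 1 by +56°: θ ← 5° +56° = 61°
rotate link 1 by +67°: θ ← 61° +67° = 128°
rotate link 1 by +49°: θ ← 128° +49° = 177°
rotate link 1 by +78°: θ ← 177° +78° = 255°
rotate link 1 by -86°: θ ← 255° -86° = 169°
crank pin P = (r cos θ, r sin θ) = (-28.467188, 5.533461)
h = r sin θ − e = 5.533461 − 10 = -4.466539
x = r cos θ + √(L² − h²) = -28.467188 + 152.934790 = 124.467602

124.4676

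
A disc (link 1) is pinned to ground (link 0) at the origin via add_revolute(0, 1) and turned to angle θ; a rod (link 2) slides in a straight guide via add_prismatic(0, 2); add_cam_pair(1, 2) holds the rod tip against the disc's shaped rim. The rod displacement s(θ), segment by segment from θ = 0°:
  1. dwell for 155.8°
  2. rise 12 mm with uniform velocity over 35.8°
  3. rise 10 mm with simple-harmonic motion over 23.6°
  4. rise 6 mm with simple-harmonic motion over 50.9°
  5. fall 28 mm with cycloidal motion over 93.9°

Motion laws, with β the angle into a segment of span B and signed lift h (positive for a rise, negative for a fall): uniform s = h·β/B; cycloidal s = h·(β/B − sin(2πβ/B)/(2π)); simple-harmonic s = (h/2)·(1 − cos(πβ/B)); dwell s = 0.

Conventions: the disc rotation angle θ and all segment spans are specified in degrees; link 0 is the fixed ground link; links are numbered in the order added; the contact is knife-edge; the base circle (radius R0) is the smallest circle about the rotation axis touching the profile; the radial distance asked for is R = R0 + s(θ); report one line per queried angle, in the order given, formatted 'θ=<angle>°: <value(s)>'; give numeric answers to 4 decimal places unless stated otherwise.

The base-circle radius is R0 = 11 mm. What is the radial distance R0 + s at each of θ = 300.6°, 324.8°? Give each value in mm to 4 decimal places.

segment 1 (0° to 155.8°, dwell): s unchanged at 0.0000
segment 2 (155.8° to 191.6°, uniform, h = 12) is passed completely: s = 0.0000 + (12) = 12.0000
segment 3 (191.6° to 215.2°, simple-harmonic, h = 10) is passed completely: s = 12.0000 + (10) = 22.0000
segment 4 (215.2° to 266.1°, simple-harmonic, h = 6) is passed completely: s = 22.0000 + (6) = 28.0000
θ = 300.6° falls in segment 5 (266.1° to 360°, cycloidal, h = -28): β = 300.6 − 266.1 = 34.5°, B = 93.9°; Δs = -28·(0.3674 − sin(2π·0.3674)/(2π)) = -6.9898; s = 28.0000 − 6.9898 = 21.0102
θ = 324.8° falls in segment 5 (266.1° to 360°, cycloidal, h = -28): β = 324.8 − 266.1 = 58.7°, B = 93.9°; Δs = -28·(0.6251 − sin(2π·0.6251)/(2π)) = -20.6575; s = 28.0000 − 20.6575 = 7.3425
θ=300.6°: R = R0 + s = 11 + 21.0102 = 32.0102
θ=324.8°: R = R0 + s = 11 + 7.3425 = 18.3425

θ=300.6°: 32.0102
θ=324.8°: 18.3425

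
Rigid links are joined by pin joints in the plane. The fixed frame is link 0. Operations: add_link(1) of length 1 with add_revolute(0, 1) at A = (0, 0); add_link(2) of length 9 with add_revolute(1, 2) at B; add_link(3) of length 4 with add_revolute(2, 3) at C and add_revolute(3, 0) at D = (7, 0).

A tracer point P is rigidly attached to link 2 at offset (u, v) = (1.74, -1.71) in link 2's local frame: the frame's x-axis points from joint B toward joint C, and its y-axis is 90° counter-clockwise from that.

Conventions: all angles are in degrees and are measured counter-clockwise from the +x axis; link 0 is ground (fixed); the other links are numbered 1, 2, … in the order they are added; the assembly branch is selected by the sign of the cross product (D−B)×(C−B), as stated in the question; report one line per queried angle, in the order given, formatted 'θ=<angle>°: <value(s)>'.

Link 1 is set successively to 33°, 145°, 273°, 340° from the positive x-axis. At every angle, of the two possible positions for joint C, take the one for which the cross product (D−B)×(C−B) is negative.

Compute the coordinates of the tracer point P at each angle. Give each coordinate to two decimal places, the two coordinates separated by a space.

A=(0,0), D=(7.00,0)
θ=33°: B = A + 1.00·(cos33°, sin33°) = (0.8387, 0.5446)
θ=33°: |BD| = 6.1854
θ=33°: circle(B,9.00) ∩ circle(D,4.00): a=8.3470, h=3.3656
θ=33°:   candidates: C₊=(9.4496,3.1622) cross=20.817; C₋=(8.8569,-3.5429) cross=-20.817
θ=33°:   branch - wants cross < 0 → take C=(8.8569,-3.5429) (cross=-20.817)
θ=33°: ex = (C−B)/|BC| = (0.8909,-0.4542); ey = (0.4542,0.8909)
θ=33°: P = B + 1.74·ex + -1.71·ey = (1.6122,-1.7691)
θ=145°: B = A + 1.00·(cos145°, sin145°) = (-0.8192, 0.5736)
θ=145°: |BD| = 7.8402
θ=145°: circle(B,9.00) ∩ circle(D,4.00): a=8.0654, h=3.9937
θ=145°:   candidates: C₊=(7.5168,3.9665) cross=31.311; C₋=(6.9325,-3.9994) cross=-31.311
θ=145°:   branch - wants cross < 0 → take C=(6.9325,-3.9994) (cross=-31.311)
θ=145°: ex = (C−B)/|BC| = (0.8613,-0.5081); ey = (0.5081,0.8613)
θ=145°: P = B + 1.74·ex + -1.71·ey = (-0.1894,-1.7833)
θ=273°: B = A + 1.00·(cos273°, sin273°) = (0.0523, -0.9986)
θ=273°: |BD| = 7.0191
θ=273°: circle(B,9.00) ∩ circle(D,4.00): a=8.1398, h=3.8398
θ=273°:   candidates: C₊=(7.5630,3.9602) cross=26.952; C₋=(8.6556,-3.6413) cross=-26.952
θ=273°:   branch - wants cross < 0 → take C=(8.6556,-3.6413) (cross=-26.952)
θ=273°: ex = (C−B)/|BC| = (0.9559,-0.2936); ey = (0.2936,0.9559)
θ=273°: P = B + 1.74·ex + -1.71·ey = (1.2135,-3.1442)
θ=340°: B = A + 1.00·(cos340°, sin340°) = (0.9397, -0.3420)
θ=340°: |BD| = 6.0700
θ=340°: circle(B,9.00) ∩ circle(D,4.00): a=8.3892, h=3.2590
θ=340°:   candidates: C₊=(9.1320,3.3845) cross=19.782; C₋=(9.4992,-3.1231) cross=-19.782
θ=340°:   branch - wants cross < 0 → take C=(9.4992,-3.1231) (cross=-19.782)
θ=340°: ex = (C−B)/|BC| = (0.9511,-0.3090); ey = (0.3090,0.9511)
θ=340°: P = B + 1.74·ex + -1.71·ey = (2.0661,-2.5060)

θ=33°: 1.61 -1.77
θ=145°: -0.19 -1.78
θ=273°: 1.21 -3.14
θ=340°: 2.07 -2.51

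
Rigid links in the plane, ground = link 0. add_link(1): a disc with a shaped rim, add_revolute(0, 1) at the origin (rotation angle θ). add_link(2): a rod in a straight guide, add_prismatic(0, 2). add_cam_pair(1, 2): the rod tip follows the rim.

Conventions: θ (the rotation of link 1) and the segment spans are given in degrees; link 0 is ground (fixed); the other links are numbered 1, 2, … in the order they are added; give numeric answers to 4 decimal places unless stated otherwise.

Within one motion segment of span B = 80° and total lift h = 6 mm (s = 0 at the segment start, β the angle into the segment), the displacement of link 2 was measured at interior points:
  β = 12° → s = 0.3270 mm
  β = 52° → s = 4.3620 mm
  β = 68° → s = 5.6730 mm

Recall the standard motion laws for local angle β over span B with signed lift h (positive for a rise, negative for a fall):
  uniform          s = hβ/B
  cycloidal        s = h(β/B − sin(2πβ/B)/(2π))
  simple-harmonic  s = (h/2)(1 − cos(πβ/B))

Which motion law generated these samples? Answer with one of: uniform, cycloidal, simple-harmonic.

candidates at β/B = r: uniform s = h·r (linear in β); cycloidal s = h·(r − sin(2πr)/(2π)); simple-harmonic s = (h/2)(1 − cos(πr))
β=12°: printed 0.3270 | uniform 0.9000, cycloidal 0.1274, simple-harmonic 0.3270
β=52°: printed 4.3620 | uniform 3.9000, cycloidal 4.6726, simple-harmonic 4.3620
β=68°: printed 5.6730 | uniform 5.1000, cycloidal 5.8726, simple-harmonic 5.6730
only one law matches every sample → simple-harmonic

simple-harmonic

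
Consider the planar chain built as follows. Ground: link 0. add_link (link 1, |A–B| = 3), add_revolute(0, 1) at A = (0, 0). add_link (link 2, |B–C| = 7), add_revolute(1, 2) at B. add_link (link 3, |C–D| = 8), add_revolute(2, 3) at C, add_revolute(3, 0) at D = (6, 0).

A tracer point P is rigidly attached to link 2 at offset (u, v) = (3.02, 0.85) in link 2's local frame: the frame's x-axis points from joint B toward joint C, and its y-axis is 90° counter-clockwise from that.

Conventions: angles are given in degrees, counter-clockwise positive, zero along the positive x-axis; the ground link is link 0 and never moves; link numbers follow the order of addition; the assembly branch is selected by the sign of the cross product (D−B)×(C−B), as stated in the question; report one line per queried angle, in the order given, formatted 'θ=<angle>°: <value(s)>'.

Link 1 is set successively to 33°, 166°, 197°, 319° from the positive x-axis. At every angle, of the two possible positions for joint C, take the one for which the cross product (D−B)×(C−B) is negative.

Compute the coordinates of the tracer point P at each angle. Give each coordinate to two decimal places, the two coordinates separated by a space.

A=(0,0), D=(6.00,0)
θ=33°: B = A + 3.00·(cos33°, sin33°) = (2.5160, 1.6339)
θ=33°: |BD| = 3.8481
θ=33°: circle(B,7.00) ∩ circle(D,8.00): a=-0.0250, h=7.0000
θ=33°:   candidates: C₊=(5.4656,7.9821) cross=26.937; C₋=(-0.4788,-4.6931) cross=-26.937
θ=33°:   branch - wants cross < 0 → take C=(-0.4788,-4.6931) (cross=-26.937)
θ=33°: ex = (C−B)/|BC| = (-0.4278,-0.9039); ey = (0.9039,-0.4278)
θ=33°: P = B + 3.02·ex + 0.85·ey = (1.9922,-1.4594)
θ=166°: B = A + 3.00·(cos166°, sin166°) = (-2.9109, 0.7258)
θ=166°: |BD| = 8.9404
θ=166°: circle(B,7.00) ∩ circle(D,8.00): a=3.6313, h=5.9844
θ=166°:   candidates: C₊=(1.1942,6.3957) cross=53.503; C₋=(0.2226,-5.5337) cross=-53.503
θ=166°:   branch - wants cross < 0 → take C=(0.2226,-5.5337) (cross=-53.503)
θ=166°: ex = (C−B)/|BC| = (0.4476,-0.8942); ey = (0.8942,0.4476)
θ=166°: P = B + 3.02·ex + 0.85·ey = (-0.7989,-1.5943)
θ=197°: B = A + 3.00·(cos197°, sin197°) = (-2.8689, -0.8771)
θ=197°: |BD| = 8.9122
θ=197°: circle(B,7.00) ∩ circle(D,8.00): a=3.6145, h=5.9946
θ=197°:   candidates: C₊=(0.1381,5.4441) cross=53.425; C₋=(1.3181,-6.4869) cross=-53.425
θ=197°:   branch - wants cross < 0 → take C=(1.3181,-6.4869) (cross=-53.425)
θ=197°: ex = (C−B)/|BC| = (0.5981,-0.8014); ey = (0.8014,0.5981)
θ=197°: P = B + 3.02·ex + 0.85·ey = (-0.3814,-2.7889)
θ=319°: B = A + 3.00·(cos319°, sin319°) = (2.2641, -1.9682)
θ=319°: |BD| = 4.2226
θ=319°: circle(B,7.00) ∩ circle(D,8.00): a=0.3352, h=6.9920
θ=319°:   candidates: C₊=(-0.6983,4.3740) cross=29.524; C₋=(5.8196,-7.9980) cross=-29.524
θ=319°:   branch - wants cross < 0 → take C=(5.8196,-7.9980) (cross=-29.524)
θ=319°: ex = (C−B)/|BC| = (0.5079,-0.8614); ey = (0.8614,0.5079)
θ=319°: P = B + 3.02·ex + 0.85·ey = (4.5303,-4.1379)

θ=33°: 1.99 -1.46
θ=166°: -0.80 -1.59
θ=197°: -0.38 -2.79
θ=319°: 4.53 -4.14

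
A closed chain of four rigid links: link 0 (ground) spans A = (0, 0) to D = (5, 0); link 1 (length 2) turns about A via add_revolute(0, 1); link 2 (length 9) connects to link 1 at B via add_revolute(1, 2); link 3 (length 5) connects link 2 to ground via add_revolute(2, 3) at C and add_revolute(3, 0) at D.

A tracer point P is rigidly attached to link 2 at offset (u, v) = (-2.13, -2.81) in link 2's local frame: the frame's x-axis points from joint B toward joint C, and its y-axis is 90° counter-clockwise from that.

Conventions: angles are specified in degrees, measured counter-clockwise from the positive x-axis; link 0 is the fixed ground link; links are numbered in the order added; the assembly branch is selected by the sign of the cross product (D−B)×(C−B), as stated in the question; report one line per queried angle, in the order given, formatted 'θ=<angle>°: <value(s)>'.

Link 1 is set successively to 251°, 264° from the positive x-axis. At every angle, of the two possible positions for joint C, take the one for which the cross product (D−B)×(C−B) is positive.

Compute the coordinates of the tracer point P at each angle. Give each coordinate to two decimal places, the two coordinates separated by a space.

A=(0,0), D=(5.00,0)
θ=251°: B = A + 2.00·(cos251°, sin251°) = (-0.6511, -1.8910)
θ=251°: |BD| = 5.9591
θ=251°: circle(B,9.00) ∩ circle(D,5.00): a=7.6782, h=4.6952
θ=251°:   candidates: C₊=(5.1403,4.9980) cross=27.979; C₋=(8.1202,-3.9070) cross=-27.979
θ=251°:   branch + wants cross > 0 → take C=(5.1403,4.9980) (cross=27.979)
θ=251°: ex = (C−B)/|BC| = (0.6435,0.7655); ey = (-0.7655,0.6435)
θ=251°: P = B + -2.13·ex + -2.81·ey = (0.1291,-5.3297)
θ=264°: B = A + 2.00·(cos264°, sin264°) = (-0.2091, -1.9890)
θ=264°: |BD| = 5.5759
θ=264°: circle(B,9.00) ∩ circle(D,5.00): a=7.8096, h=4.4733
θ=264°:   candidates: C₊=(5.4910,4.9758) cross=24.943; C₋=(8.6825,-3.3822) cross=-24.943
θ=264°:   branch + wants cross > 0 → take C=(5.4910,4.9758) (cross=24.943)
θ=264°: ex = (C−B)/|BC| = (0.6333,0.7739); ey = (-0.7739,0.6333)
θ=264°: P = B + -2.13·ex + -2.81·ey = (0.6165,-5.4171)

θ=251°: 0.13 -5.33
θ=264°: 0.62 -5.42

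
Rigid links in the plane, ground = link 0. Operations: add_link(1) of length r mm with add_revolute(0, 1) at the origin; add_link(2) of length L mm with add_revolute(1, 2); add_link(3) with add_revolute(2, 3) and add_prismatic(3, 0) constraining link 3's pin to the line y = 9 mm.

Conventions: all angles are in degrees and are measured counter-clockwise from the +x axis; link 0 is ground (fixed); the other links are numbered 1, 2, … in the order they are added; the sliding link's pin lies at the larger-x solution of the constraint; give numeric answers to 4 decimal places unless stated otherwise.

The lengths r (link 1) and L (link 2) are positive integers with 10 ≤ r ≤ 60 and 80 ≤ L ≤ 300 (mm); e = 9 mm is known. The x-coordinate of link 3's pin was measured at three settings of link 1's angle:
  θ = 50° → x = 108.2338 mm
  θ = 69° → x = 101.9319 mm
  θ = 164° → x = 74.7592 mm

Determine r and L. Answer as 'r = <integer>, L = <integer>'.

constraint per measurement: (x − r cos θ)² + (r sin θ − e)² = L²
subtracting the θ₁ and θ₂ equations cancels the r² and L² terms:
r = (x₁² − x₂²) / (2[(x₁cos θ₁ + e sin θ₁) − (x₂cos θ₂ + e sin θ₂)]) = 21.0000 → r = 21
L² = (x₁ − r cos θ₁)² + (r sin θ₁ − e)² = 9024.9941 → L = 95.0000 → L = 95
check at θ₃=164°: x = 74.7592 (printed 74.7592) ✓

r = 21, L = 95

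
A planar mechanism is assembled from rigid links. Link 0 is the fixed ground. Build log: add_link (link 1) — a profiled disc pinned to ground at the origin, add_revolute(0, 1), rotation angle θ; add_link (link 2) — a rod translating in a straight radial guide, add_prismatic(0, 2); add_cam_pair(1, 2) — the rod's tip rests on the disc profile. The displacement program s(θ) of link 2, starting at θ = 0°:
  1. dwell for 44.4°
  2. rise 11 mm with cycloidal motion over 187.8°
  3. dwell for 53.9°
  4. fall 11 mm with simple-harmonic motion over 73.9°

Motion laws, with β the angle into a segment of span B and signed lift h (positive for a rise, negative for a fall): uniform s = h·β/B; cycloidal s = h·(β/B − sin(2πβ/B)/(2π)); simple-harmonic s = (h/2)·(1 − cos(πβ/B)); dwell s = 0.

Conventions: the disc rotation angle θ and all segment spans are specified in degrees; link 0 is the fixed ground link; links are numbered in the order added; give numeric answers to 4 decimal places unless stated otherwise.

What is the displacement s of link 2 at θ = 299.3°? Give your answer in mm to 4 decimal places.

seg 1 [0°–44.4°] dwell: s stays 0.0000
seg 2 [44.4°–232.2°] cycloidal, h=11: full span → s += 11 → s = 11.0000
seg 3 [232.2°–286.1°] dwell: s stays 11.0000
seg 4 [286.1°–360°] simple-harmonic, h=-11: θ=299.3° here. β=13.2, B=73.9. -11/2·(1 − cos(π·0.1786)) = -0.8435 → s = 10.1565

10.1565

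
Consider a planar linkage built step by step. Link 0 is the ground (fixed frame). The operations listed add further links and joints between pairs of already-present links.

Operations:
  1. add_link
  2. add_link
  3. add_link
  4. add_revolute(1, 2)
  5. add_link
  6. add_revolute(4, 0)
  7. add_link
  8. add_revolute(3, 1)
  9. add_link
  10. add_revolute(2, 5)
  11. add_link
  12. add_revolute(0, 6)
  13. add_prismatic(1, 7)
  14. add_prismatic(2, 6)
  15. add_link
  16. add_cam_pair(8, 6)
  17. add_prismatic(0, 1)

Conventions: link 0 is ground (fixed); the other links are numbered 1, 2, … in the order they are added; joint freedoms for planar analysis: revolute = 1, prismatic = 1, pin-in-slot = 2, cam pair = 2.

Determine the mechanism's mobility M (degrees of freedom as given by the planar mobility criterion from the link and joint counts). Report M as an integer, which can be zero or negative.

ground; <1,0,0>
#1 <2,0,0>
#2 <3,0,0>
#3 <4,0,0>
R:1↔2 J1 <4,1,0>
#4 <5,1,0>
R:4↔0 J1 <5,2,0>
#5 <6,2,0>
R:3↔1 J1 <6,3,0>
#6 <7,3,0>
R:2↔5 J1 <7,4,0>
#7 <8,4,0>
R:0↔6 J1 <8,5,0>
P:1↔7 J1 <8,6,0>
P:2↔6 J1 <8,7,0>
#8 <9,7,0>
C:8↔6 J2 <9,7,1>
P:0↔1 J1 <9,8,1>
3×8 − 2×8 − 1×1 = 7

M = 7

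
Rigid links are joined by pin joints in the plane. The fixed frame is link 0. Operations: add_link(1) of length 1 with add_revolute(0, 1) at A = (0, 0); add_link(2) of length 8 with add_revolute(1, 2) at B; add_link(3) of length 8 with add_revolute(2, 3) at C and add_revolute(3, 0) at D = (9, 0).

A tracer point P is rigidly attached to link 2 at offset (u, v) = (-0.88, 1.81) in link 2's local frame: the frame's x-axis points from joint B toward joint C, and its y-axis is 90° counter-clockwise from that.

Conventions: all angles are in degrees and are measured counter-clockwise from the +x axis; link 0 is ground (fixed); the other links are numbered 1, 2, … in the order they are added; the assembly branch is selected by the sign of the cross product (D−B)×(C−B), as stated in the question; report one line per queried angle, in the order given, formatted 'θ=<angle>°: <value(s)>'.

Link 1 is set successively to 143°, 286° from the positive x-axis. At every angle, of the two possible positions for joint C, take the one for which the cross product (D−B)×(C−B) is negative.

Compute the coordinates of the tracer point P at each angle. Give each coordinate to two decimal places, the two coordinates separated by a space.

A=(0,0), D=(9.00,0)
θ=143°: B = A + 1.00·(cos143°, sin143°) = (-0.7986, 0.6018)
θ=143°: |BD| = 9.8171
θ=143°: circle(B,8.00) ∩ circle(D,8.00): a=4.9085, h=6.3171
θ=143°:   candidates: C₊=(4.4879,6.6062) cross=62.016; C₋=(3.7134,-6.0043) cross=-62.016
θ=143°:   branch - wants cross < 0 → take C=(3.7134,-6.0043) (cross=-62.016)
θ=143°: ex = (C−B)/|BC| = (0.5640,-0.8258); ey = (0.8258,0.5640)
θ=143°: P = B + -0.88·ex + 1.81·ey = (0.1997,2.3493)
θ=286°: B = A + 1.00·(cos286°, sin286°) = (0.2756, -0.9613)
θ=286°: |BD| = 8.7772
θ=286°: circle(B,8.00) ∩ circle(D,8.00): a=4.3886, h=6.6888
θ=286°:   candidates: C₊=(3.9053,6.1680) cross=58.709; C₋=(5.3704,-7.1292) cross=-58.709
θ=286°:   branch - wants cross < 0 → take C=(5.3704,-7.1292) (cross=-58.709)
θ=286°: ex = (C−B)/|BC| = (0.6368,-0.7710); ey = (0.7710,0.6368)
θ=286°: P = B + -0.88·ex + 1.81·ey = (1.1107,0.8699)

θ=143°: 0.20 2.35
θ=286°: 1.11 0.87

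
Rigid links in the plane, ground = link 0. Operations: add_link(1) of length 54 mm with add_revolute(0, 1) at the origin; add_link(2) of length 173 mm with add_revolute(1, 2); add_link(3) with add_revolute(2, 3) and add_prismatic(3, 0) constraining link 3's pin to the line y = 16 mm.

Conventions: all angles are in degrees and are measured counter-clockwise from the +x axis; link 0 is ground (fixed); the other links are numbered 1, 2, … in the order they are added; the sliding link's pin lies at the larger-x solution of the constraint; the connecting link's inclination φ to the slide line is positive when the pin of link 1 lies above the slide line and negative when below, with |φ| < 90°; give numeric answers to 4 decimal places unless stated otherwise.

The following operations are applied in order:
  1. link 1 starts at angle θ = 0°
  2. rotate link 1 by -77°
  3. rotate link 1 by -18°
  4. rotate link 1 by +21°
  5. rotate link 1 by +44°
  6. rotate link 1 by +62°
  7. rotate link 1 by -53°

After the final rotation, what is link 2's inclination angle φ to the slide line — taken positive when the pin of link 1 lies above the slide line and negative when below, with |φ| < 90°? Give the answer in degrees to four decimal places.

geometry: r = 54 mm, L = 173 mm, e = 16 mm; θ starts at 0°
rotate link 1 by -77°: θ ← 0° -77° = -77°
rotate link 1 by -18°: θ ← -77° -18° = -95°
rotate link 1 by +21°: θ ← -95° +21° = -74°
rotate link 1 by +44°: θ ← -74° +44° = -30°
rotate link 1 by +62°: θ ← -30° +62° = 32°
rotate link 1 by -53°: θ ← 32° -53° = -21°
h = r sin θ − e = -19.351869 − 16 = -35.351869
sin φ = h / L = -35.351869 / 173 = -0.20434607
φ = arcsin(-0.20434607) = -11.791221°

-11.7912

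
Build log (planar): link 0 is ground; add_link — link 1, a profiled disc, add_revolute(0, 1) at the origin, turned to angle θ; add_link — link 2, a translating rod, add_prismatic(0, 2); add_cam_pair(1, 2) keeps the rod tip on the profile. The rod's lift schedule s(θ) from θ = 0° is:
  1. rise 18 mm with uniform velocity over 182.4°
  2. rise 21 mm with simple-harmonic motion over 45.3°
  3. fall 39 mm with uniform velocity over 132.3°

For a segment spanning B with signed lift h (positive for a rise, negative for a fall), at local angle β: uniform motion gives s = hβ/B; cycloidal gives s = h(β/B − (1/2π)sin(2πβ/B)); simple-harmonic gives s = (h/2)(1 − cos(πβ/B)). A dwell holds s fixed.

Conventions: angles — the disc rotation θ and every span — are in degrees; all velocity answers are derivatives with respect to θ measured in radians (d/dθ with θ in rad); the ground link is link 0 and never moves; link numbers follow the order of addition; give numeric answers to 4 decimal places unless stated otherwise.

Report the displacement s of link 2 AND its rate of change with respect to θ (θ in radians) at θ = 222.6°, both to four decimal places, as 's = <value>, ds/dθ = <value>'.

seg 1 [0°–182.4°] uniform, h=18: full span → s += 18 → s = 18.0000
seg 2 [182.4°–227.7°] simple-harmonic, h=21: θ=222.6° here. β=40.2, B=45.3. 21/2·(1 − cos(π·0.8874)) = 20.3501 → s = 38.3501
velocity in seg [182.4°–227.7°] (simple-harmonic), θ in radians: β = 40.2° = 0.7016 rad, B = 45.3° = 0.7906 rad; ds/dθ = (πh/(2B)) sin(πβ/B) = (π·21/(2·0.7906)) sin(π·0.8874) = 14.450825 mm/rad

s = 38.3501, ds/dθ = 14.4508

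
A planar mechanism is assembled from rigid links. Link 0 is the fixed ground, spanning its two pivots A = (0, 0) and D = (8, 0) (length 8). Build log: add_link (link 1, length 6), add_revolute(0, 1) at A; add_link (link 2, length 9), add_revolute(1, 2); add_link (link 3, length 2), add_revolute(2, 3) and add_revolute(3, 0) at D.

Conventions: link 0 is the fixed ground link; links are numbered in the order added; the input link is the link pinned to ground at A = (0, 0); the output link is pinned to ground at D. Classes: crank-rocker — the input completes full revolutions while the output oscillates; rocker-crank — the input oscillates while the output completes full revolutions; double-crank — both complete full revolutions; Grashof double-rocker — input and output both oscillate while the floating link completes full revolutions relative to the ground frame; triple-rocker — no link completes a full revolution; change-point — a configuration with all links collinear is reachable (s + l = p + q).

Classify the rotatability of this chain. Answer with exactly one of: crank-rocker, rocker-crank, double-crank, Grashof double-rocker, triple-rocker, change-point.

lengths: ground=8, input=6, coupler=9, output=2
sorted: s=2 (shortest), l=9 (longest), p+q=14
s + l = 11 vs p + q = 14
s + l < p + q (Grashof) with shortest = output link → rocker-crank

rocker-crank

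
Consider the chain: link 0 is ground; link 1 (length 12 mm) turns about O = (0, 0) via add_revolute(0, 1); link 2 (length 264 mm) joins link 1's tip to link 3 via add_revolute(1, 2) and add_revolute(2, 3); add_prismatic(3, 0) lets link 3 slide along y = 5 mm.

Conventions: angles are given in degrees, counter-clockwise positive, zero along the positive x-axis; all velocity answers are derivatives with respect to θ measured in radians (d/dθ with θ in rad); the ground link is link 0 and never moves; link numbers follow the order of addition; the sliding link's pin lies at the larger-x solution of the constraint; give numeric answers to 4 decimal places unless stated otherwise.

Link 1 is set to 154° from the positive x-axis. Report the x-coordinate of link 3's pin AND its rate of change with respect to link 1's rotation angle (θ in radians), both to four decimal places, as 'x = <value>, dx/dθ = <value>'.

geometry: r = 12 mm, L = 264 mm, e = 5 mm
crank pin P = (r cos θ, r sin θ) = (-10.785529, 5.260454)
h = r sin θ − e = 5.260454 − 5 = 0.260454
x = r cos θ + √(L² − h²) = -10.785529 + 263.999872 = 253.214343
dx/dθ = −r sin θ − h·r cos θ/√(L² − h²) (θ in radians; h = 0.260454) = -5.249813

x = 253.2143, dx/dθ = -5.2498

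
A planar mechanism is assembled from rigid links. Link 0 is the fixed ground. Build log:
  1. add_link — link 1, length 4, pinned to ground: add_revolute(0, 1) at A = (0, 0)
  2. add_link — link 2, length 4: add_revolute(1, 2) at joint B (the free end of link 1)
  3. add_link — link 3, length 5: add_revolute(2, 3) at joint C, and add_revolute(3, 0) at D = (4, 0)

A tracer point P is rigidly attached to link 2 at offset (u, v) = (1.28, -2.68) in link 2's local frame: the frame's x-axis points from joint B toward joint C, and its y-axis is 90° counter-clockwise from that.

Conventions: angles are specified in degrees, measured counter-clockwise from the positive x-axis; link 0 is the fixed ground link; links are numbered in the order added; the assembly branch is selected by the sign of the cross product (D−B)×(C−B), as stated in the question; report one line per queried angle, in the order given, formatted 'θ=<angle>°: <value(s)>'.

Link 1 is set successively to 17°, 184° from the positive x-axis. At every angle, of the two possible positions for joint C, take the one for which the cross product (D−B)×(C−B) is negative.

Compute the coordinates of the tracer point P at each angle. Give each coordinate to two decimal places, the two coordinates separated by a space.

A=(0,0), D=(4.00,0)
θ=17°: B = A + 4.00·(cos17°, sin17°) = (3.8252, 1.1695)
θ=17°: |BD| = 1.1825
θ=17°: circle(B,4.00) ∩ circle(D,5.00): a=-3.2143, h=2.3808
θ=17°:   candidates: C₊=(5.7047,4.7004) cross=2.815; C₋=(0.9955,3.9966) cross=-2.815
θ=17°:   branch - wants cross < 0 → take C=(0.9955,3.9966) (cross=-2.815)
θ=17°: ex = (C−B)/|BC| = (-0.7074,0.7068); ey = (-0.7068,-0.7074)
θ=17°: P = B + 1.28·ex + -2.68·ey = (4.8139,3.9701)
θ=184°: B = A + 4.00·(cos184°, sin184°) = (-3.9903, -0.2790)
θ=184°: |BD| = 7.9951
θ=184°: circle(B,4.00) ∩ circle(D,5.00): a=3.4347, h=2.0500
θ=184°:   candidates: C₊=(-0.6292,1.8896) cross=16.390; C₋=(-0.4861,-2.2080) cross=-16.390
θ=184°:   branch - wants cross < 0 → take C=(-0.4861,-2.2080) (cross=-16.390)
θ=184°: ex = (C−B)/|BC| = (0.8760,-0.4822); ey = (0.4822,0.8760)
θ=184°: P = B + 1.28·ex + -2.68·ey = (-4.1613,-3.2441)

θ=17°: 4.81 3.97
θ=184°: -4.16 -3.24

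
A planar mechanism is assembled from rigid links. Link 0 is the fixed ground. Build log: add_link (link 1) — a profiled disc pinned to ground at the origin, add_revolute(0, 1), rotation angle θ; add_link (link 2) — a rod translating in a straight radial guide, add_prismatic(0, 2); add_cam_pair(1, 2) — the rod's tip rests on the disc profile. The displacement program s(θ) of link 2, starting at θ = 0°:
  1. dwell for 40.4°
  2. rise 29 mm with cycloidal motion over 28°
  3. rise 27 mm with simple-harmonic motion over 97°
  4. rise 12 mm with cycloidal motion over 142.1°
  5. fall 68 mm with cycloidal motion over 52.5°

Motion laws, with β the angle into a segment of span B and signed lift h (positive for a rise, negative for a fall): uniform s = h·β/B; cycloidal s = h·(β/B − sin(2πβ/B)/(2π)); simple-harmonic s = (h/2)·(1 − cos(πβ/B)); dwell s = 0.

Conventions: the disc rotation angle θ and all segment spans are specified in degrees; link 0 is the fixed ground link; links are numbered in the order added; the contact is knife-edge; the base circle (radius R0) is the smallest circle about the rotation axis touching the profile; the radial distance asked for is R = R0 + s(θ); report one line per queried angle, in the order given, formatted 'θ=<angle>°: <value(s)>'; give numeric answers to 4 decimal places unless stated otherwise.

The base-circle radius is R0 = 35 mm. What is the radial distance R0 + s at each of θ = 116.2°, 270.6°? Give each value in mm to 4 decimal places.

seg 1 [0°–40.4°] dwell: s stays 0.0000
seg 2 [40.4°–68.4°] cycloidal, h=29: full span → s += 29 → s = 29.0000
seg 3 [68.4°–165.4°] simple-harmonic, h=27: θ=116.2° here. β=47.8, B=97. 27/2·(1 − cos(π·0.4928)) = 13.1940 → s = 42.1940
seg 3 [68.4°–165.4°] simple-harmonic, h=27: full span → s += 27 → s = 56.0000
seg 4 [165.4°–307.5°] cycloidal, h=12: θ=270.6° here. β=105.2, B=142.1. 12·(0.7403 − sin(2π·0.7403)/(2π)) = 10.7902 → s = 66.7902
θ=116.2°: R = R0 + s = 35 + 42.1940 = 77.1940
θ=270.6°: R = R0 + s = 35 + 66.7902 = 101.7902

θ=116.2°: 77.1940
θ=270.6°: 101.7902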